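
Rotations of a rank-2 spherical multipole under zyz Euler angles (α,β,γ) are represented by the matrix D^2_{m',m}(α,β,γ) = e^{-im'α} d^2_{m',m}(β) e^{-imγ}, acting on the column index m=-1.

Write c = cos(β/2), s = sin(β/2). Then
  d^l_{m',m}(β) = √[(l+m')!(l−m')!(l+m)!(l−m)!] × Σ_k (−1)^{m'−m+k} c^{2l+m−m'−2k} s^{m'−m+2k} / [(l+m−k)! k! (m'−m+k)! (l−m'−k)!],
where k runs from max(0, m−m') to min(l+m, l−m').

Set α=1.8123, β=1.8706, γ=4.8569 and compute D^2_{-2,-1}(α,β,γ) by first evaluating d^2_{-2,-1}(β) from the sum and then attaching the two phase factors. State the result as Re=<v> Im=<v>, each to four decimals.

Re=-0.1976 Im=0.2725

Split into d^2_{-2,-1}(β=1.8706) × two z-phases.
With c≡cos(β/2)=0.593577 and s≡sin(β/2)=0.804777, N=[1·24·1·6]^{1/2}=12.000000
Admissible k: 1..1 (factorial args all ≥0)
  k=1: (−1)^0·12.0000/(6)·0.5936^3·0.8048^1 = +0.336618
d^2_{-2,-1}(1.8706) = +0.336618
D = (-0.885602-0.464445i)·(+0.336618)·(+0.144009-0.989576i) = -0.197641+0.272488i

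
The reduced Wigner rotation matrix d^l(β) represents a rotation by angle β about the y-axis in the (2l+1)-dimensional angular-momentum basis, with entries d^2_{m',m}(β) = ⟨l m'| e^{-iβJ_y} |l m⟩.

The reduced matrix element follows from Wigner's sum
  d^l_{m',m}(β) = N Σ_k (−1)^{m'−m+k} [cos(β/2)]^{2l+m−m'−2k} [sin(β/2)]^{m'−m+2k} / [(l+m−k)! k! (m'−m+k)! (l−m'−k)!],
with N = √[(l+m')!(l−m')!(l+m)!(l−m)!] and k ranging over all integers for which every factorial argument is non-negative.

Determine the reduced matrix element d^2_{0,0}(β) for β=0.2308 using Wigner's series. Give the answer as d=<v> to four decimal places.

d=0.9215

d^2_{0,0}(β=0.2308) via Wigner's sum:
Half-angle: c=0.993349, s=0.115144. N=√(2·2·2·2)=4.000000
Admissible k: 0..2 (factorial args all ≥0)
  k=0: (−1)^0·4.0000/(4)·0.9933^4·0.1151^0 = +0.973659
  k=1: (−1)^1·4.0000/(1)·0.9933^2·0.1151^2 = -0.052329
  k=2: (−1)^2·4.0000/(4)·0.9933^0·0.1151^4 = +0.000176
d^2_{0,0}(0.2308) = +0.973659 -0.052329 +0.000176 = +0.921506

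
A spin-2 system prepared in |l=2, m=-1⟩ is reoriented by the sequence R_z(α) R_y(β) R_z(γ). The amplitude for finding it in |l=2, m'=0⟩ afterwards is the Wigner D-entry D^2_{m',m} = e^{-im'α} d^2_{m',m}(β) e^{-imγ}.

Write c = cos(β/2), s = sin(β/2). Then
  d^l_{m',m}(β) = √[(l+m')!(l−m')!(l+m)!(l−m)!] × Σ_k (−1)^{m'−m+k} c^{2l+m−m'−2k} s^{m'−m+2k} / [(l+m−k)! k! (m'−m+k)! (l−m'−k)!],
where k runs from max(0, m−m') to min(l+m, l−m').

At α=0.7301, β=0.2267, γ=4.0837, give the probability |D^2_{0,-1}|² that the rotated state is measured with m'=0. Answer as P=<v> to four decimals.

First d^2_{0,-1}(β=0.2267), then the phase factors e^{-i(0)α} and e^{-i(-1)γ}:
c=cos(0.2267/2)=0.993583, s=sin(0.2267/2)=0.113107; N=√[2·2·1·6]=4.898979
Admissible k: 0..1 (factorial args all ≥0)
  k=0: (−1)^1·4.8990/(2)·0.9936^3·0.1131^1 = -0.271756
  k=1: (−1)^2·4.8990/(2)·0.9936^1·0.1131^3 = +0.003522
d^2_{0,-1}(0.2267) = -0.271756 +0.003522 = -0.268234
|D^2_{0,-1}|² = |d^2_{0,-1}(β)|² = (-0.268234)² = 0.071950 (the z-rotation phases have unit modulus)

P=0.0719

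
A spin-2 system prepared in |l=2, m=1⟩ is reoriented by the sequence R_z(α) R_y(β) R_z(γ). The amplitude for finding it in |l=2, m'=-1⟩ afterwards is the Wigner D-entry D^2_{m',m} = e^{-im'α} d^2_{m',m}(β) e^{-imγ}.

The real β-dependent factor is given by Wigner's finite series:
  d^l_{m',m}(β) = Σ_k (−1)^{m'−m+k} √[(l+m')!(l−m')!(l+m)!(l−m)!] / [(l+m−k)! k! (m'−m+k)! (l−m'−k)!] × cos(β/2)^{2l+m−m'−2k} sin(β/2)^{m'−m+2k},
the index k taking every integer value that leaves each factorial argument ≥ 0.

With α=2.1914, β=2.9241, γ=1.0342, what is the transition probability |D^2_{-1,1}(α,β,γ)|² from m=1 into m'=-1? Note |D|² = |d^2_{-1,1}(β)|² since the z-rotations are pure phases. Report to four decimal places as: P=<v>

P=0.8867

D^2_{-1,1}(2.1914,2.9241,1.0342) = e^{-i·-1·2.1914}·d^2_{-1,1}(2.9241)·e^{-i·1·1.0342}. Compute d first:
Half-angle: c=0.108532, s=0.994093. N=√(1·6·6·1)=6.000000
k: max(0,(1)−(-1))=2 … min(2+(1),2−(-1))=3
  k=2: (−1)^0·6.0000/(2)·0.1085^2·0.9941^2 = +0.034921
  k=3: (−1)^1·6.0000/(6)·0.1085^0·0.9941^4 = -0.976580
d^2_{-1,1}(2.9241) = +0.034921 -0.976580 = -0.941659
|D^2_{-1,1}|² = |d^2_{-1,1}(β)|² = (-0.941659)² = 0.886721 (the z-rotation phases have unit modulus)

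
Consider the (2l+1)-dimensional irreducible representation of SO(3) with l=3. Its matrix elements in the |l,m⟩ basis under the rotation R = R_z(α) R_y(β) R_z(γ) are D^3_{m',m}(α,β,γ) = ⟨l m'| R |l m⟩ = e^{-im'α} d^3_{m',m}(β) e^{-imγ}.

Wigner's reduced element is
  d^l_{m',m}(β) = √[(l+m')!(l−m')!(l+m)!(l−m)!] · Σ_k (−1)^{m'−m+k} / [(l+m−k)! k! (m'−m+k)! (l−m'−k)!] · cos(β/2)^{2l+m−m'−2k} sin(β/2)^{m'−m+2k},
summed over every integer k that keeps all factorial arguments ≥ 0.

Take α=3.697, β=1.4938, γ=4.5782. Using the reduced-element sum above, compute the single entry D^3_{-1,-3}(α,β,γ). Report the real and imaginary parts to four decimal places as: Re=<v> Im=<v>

Split into d^3_{-1,-3}(β=1.4938) × two z-phases.
c=cos(1.4938/2)=0.733798, s=sin(1.4938/2)=0.679367; N=√[2·24·1·720]=185.903201
Admissible k: 0..0 (factorial args all ≥0)
  k=0: (−1)^2·185.9032/(48)·0.7338^4·0.6794^2 = +0.518277
d^3_{-1,-3}(1.4938) = +0.518277
Phases: e^{-i·(-1)·3.697}=-0.849686-0.527289i, e^{-i·(-3)·4.5782}=+0.391781+0.920058i ⇒ D=+0.078906-0.512235i

Re=0.0789 Im=-0.5122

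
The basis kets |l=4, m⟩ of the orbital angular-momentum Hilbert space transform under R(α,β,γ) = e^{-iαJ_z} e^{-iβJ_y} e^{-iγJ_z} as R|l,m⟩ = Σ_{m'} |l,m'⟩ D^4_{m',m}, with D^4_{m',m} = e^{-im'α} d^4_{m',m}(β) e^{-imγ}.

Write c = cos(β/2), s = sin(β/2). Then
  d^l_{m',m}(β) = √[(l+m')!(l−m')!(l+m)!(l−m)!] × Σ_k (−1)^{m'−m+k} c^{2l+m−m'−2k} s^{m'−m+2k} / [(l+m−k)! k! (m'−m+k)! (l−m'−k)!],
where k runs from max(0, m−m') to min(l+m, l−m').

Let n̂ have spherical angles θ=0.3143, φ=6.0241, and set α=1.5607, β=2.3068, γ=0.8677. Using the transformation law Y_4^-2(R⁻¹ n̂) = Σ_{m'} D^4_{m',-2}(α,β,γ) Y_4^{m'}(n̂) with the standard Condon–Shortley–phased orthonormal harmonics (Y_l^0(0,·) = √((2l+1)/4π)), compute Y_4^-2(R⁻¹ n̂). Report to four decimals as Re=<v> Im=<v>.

Need the full column D^4_{m',-2} for m'=−4..4 at α=1.5607, β=2.3068, γ=0.8677.
cos(β/2)=0.405382, sin(β/2)=0.914148
d^4_{-4,-2}: single k=2 term ⇒ +0.019624;  D = -0.002431+0.019473i
d^4_{-3,-2}: k∈[1..2] ⇒ +0.006154 -0.093876 = -0.087722;  D = -0.086932-0.011747i
d^4_{-2,-2}: k∈[0..2] ⇒ +0.000729 -0.044504 +0.282887 = +0.239112;  D = +0.034411-0.236623i
d^4_{-1,-2}: k∈[0..2] ⇒ -0.006978 +0.177409 -0.601435 = -0.431004;  D = +0.425869+0.066329i
d^4_{0,-2}: k∈[0..2] ⇒ +0.035183 -0.477102 +0.909803 = +0.467884;  D = -0.076668+0.461560i
d^4_{1,-2}: k∈[0..2] ⇒ -0.118273 +0.902153 -0.917518 = -0.133638;  D = -0.131603-0.023228i
d^4_{2,-2}: k∈[0..2] ⇒ +0.282887 -1.150819 +0.487675 = -0.380258;  D = -0.069871+0.373783i
d^4_{3,-2}: k∈[0..1] ⇒ -0.477374 +0.809174 = +0.331800;  D = -0.325519-0.064257i
d^4_{4,-2}: single k=0 term ⇒ +0.507464;  D = -0.103297+0.496839i
Y_4^{m'}(θ=0.3143,φ=6.0241) and Σ D·Y over m':
  (-0.0024+0.0195i)·(+0.0021+0.0035i)  (-0.0869-0.0117i)·(+0.0251+0.0247i)  (+0.0344-0.2366i)·(+0.1481+0.0844i)  (+0.4259+0.0663i)·(+0.4478+0.1187i)  (-0.0767+0.4616i)·(+0.4757+0.0000i)  (-0.1316-0.0232i)·(-0.4478+0.1187i)  (-0.0699+0.3738i)·(+0.1481-0.0844i)  (-0.3255-0.0643i)·(-0.0251+0.0247i)  (-0.1033+0.4968i)·(+0.0021-0.0035i)
Y_4^-2(R⁻¹ n̂) = +0.263654+0.316264i

Re=0.2637 Im=0.3163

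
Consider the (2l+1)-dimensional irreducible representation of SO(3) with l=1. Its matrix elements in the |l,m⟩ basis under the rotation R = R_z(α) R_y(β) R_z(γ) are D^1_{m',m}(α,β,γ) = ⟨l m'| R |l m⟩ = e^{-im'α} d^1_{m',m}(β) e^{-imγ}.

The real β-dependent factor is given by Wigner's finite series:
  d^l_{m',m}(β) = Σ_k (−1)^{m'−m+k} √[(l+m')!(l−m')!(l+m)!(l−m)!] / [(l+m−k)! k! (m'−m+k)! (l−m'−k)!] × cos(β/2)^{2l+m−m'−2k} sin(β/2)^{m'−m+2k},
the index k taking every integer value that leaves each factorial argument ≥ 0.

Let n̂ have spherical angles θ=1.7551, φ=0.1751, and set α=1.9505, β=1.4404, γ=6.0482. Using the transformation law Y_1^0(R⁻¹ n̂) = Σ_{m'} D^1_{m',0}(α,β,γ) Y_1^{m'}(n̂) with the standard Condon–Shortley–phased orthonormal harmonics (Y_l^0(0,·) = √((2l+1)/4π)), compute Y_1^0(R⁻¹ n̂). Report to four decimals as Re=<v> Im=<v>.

Need the full column D^1_{m',0} for m'=−1..1 at α=1.9505, β=1.4404, γ=6.0482.
cos(β/2)=0.751674, sin(β/2)=0.659535
d^1_{-1,0}: single k=1 term ⇒ +0.701104;  D = -0.259861+0.651167i
d^1_{0,0}: k∈[0..1] ⇒ +0.565014 -0.434986 = +0.130027;  D = +0.130027+0.000000i
d^1_{1,0}: single k=0 term ⇒ -0.701104;  D = +0.259861+0.651167i
Y_1^{m'}(θ=1.7551,φ=0.1751) and Σ D·Y over m':
  (-0.2599+0.6512i)·(+0.3344-0.0592i)  (+0.1300+0.0000i)·(-0.0895+0.0000i)  (+0.2599+0.6512i)·(-0.3344-0.0592i)
Y_1^0(R⁻¹ n̂) = -0.108407+0.000000i

Re=-0.1084 Im=0.0000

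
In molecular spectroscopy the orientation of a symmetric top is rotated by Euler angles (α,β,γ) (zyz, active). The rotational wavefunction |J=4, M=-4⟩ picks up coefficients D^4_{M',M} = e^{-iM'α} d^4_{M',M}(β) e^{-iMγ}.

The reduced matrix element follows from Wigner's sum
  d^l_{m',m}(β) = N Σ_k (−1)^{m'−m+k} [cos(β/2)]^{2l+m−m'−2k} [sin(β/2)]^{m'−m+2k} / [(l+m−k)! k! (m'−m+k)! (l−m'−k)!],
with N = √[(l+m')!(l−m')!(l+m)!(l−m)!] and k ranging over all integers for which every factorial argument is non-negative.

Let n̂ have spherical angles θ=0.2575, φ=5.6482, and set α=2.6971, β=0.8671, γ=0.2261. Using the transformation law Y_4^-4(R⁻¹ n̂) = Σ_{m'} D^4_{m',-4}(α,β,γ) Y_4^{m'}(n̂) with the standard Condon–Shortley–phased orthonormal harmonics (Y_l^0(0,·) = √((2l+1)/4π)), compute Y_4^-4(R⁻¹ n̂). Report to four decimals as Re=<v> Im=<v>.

Re=0.1271 Im=0.2616

Need the full column D^4_{m',-4} for m'=−4..4 at α=2.6971, β=0.8671, γ=0.2261.
cos(β/2)=0.907480, sin(β/2)=0.420095
d^4_{-4,-4}: single k=0 term ⇒ +0.459936;  D = +0.295322-0.352599i
d^4_{-3,-4}: single k=0 term ⇒ -0.602216;  D = +0.547625-0.250541i
d^4_{-2,-4}: single k=0 term ⇒ +0.521551;  D = +0.521489+0.008039i
d^4_{-1,-4}: single k=0 term ⇒ -0.341446;  D = +0.305968+0.151556i
d^4_{0,-4}: single k=0 term ⇒ +0.176721;  D = +0.109241+0.138912i
d^4_{1,-4}: single k=0 term ⇒ -0.073172;  D = +0.016104+0.071378i
d^4_{2,-4}: single k=0 term ⇒ +0.023952;  D = -0.005287+0.023361i
d^4_{3,-4}: single k=0 term ⇒ -0.005927;  D = -0.003667+0.004656i
d^4_{4,-4}: single k=0 term ⇒ +0.000970;  D = -0.000870+0.000430i
Y_4^{m'}(θ=0.2575,φ=5.6482) and Σ D·Y over m':
  (+0.2953-0.3526i)·(-0.0015+0.0011i)  (+0.5476-0.2505i)·(-0.0066+0.0189i)  (+0.5215+0.0080i)·(+0.0357+0.1149i)  (+0.3060+0.1516i)·(+0.3326+0.2451i)  (+0.1092+0.1389i)·(+0.5874+0.0000i)  (+0.0161+0.0714i)·(-0.3326+0.2451i)  (-0.0053+0.0234i)·(+0.0357-0.1149i)  (-0.0037+0.0047i)·(+0.0066+0.0189i)  (-0.0009+0.0004i)·(-0.0015-0.0011i)
Y_4^-4(R⁻¹ n̂) = +0.127065+0.261649i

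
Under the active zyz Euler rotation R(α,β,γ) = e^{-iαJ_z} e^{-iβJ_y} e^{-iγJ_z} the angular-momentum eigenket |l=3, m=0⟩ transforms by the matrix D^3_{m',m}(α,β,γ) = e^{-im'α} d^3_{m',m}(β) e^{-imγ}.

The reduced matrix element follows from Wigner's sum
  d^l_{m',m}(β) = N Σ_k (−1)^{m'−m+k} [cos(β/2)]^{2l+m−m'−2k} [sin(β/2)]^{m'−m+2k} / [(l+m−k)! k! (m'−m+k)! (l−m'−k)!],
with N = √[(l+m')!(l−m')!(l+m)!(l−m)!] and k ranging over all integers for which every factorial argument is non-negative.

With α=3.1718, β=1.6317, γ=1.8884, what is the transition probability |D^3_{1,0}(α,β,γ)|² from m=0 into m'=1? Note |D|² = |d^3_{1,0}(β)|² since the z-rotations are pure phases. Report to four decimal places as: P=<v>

First d^3_{1,0}(β=1.6317), then the phase factors e^{-i(1)α} and e^{-i(0)γ}:
Half-angle: c=0.685250, s=0.728308. N=√(24·2·6·6)=41.569219
k: max(0,(0)−(1))=0 … min(3+(0),3−(1))=2
  k=0: (−1)^1·41.5692/(12)·0.6852^5·0.7283^1 = -0.381197
  k=1: (−1)^2·41.5692/(4)·0.6852^3·0.7283^3 = +1.291826
  k=2: (−1)^3·41.5692/(12)·0.6852^1·0.7283^5 = -0.486425
d^3_{1,0}(1.6317) = -0.381197 +1.291826 -0.486425 = +0.424204
|D^3_{1,0}|² = |d^3_{1,0}(β)|² = (+0.424204)² = 0.179949 (the z-rotation phases have unit modulus)

P=0.1799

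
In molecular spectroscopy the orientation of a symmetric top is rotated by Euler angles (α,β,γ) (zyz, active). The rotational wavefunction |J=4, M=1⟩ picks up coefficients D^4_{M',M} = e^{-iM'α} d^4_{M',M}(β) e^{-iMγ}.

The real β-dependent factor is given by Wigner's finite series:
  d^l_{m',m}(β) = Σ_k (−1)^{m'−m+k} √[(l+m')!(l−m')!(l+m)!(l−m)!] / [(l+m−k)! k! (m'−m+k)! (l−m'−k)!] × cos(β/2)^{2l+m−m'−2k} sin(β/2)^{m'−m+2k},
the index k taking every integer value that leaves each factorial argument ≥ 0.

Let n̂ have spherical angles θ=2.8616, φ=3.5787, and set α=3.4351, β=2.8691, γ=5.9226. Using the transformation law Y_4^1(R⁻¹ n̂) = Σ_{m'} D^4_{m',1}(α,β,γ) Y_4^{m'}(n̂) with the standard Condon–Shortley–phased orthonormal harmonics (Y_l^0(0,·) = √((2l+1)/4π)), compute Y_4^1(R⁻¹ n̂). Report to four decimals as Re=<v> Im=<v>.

Need the full column D^4_{m',1} for m'=−4..4 at α=3.4351, β=2.8691, γ=5.9226.
cos(β/2)=0.135825, sin(β/2)=0.990733
d^4_{-4,1}: single k=5 term ⇒ +0.017899;  D = +0.000647+0.017887i
d^4_{-3,1}: k∈[4..5] ⇒ +0.004338 -0.138475 = -0.134137;  D = +0.043427+0.126913i
d^4_{-2,1}: k∈[3..5] ⇒ +0.000636 -0.050738 +0.539899 = +0.489797;  D = +0.285862+0.397724i
d^4_{-1,1}: k∈[2..5] ⇒ +0.000062 -0.009837 +0.261692 -0.928223 = -0.676306;  D = +0.536717+0.411491i
d^4_{0,1}: k∈[1..4] ⇒ +0.000004 -0.001206 +0.064179 -0.569103 = -0.506127;  D = -0.473578-0.178573i
d^4_{1,1}: k∈[0..3] ⇒ +0.000000 -0.000092 +0.009837 -0.174462 = -0.164717;  D = +0.164346+0.011041i
d^4_{2,1}: k∈[0..2] ⇒ -0.000004 +0.000954 -0.033825 = -0.032875;  D = -0.032036+0.007380i
d^4_{3,1}: k∈[0..1] ⇒ +0.000049 -0.004338 = -0.004289;  D = +0.003722-0.002131i
d^4_{4,1}: single k=0 term ⇒ -0.000336;  D = -0.000231+0.000244i
Y_4^{m'}(θ=2.8616,φ=3.5787) and Σ D·Y over m':
  (+0.0006+0.0179i)·(-0.0005-0.0025i)  (+0.0434+0.1269i)·(+0.0065-0.0245i)  (+0.2859+0.3977i)·(+0.0896-0.1071i)  (+0.5367+0.4115i)·(+0.3945-0.1843i)  (-0.4736-0.1786i)·(+0.5447+0.0000i)  (+0.1643+0.0110i)·(-0.3945-0.1843i)  (-0.0320+0.0074i)·(+0.0896+0.1071i)  (+0.0037-0.0021i)·(-0.0065-0.0245i)  (-0.0002+0.0002i)·(-0.0005+0.0025i)
Y_4^1(R⁻¹ n̂) = +0.034709-0.066608i

Re=0.0347 Im=-0.0666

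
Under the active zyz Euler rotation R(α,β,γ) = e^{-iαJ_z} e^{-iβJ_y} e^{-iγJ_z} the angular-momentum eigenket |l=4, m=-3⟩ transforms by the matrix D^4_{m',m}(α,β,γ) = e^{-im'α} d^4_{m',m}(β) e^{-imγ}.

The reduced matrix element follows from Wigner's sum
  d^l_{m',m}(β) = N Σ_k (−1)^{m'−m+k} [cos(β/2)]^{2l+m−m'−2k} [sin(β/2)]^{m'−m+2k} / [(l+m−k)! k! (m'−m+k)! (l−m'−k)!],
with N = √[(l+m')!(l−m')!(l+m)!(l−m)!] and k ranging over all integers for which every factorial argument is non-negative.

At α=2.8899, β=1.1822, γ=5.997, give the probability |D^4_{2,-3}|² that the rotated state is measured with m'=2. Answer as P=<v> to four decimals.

First d^4_{2,-3}(β=1.1822), then the phase factors e^{-i(2)α} and e^{-i(-3)γ}:
With c≡cos(β/2)=0.830328 and s≡sin(β/2)=0.557275, N=[720·2·1·5040]^{1/2}=2693.993318
The bounds max(0,m−m')=0 and min(l+m,l−m')=1 give 2 terms
  k=0: (−1)^5·2693.9933/(240)·0.8303^3·0.5573^5 = -0.345367
  k=1: (−1)^6·2693.9933/(720)·0.8303^1·0.5573^7 = +0.051856
d^4_{2,-3}(1.1822) = -0.345367 +0.051856 = -0.293511
|D^4_{2,-3}|² = |d^4_{2,-3}(β)|² = (-0.293511)² = 0.086149 (the z-rotation phases have unit modulus)

P=0.0861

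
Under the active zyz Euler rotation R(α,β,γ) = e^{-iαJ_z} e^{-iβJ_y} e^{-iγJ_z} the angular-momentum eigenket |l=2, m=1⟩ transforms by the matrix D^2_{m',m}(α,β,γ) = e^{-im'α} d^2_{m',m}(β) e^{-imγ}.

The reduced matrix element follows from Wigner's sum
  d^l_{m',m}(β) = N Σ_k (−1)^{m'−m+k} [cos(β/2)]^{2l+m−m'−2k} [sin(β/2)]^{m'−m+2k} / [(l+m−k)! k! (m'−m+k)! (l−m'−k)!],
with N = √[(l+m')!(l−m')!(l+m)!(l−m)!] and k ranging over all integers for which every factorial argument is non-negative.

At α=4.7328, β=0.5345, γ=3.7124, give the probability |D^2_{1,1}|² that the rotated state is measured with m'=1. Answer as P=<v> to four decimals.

Split into d^2_{1,1}(β=0.5345) × two z-phases.
Half-angle: c=0.964501, s=0.264080. N=√(6·1·6·1)=6.000000
Admissible k: 0..1 (factorial args all ≥0)
  k=0: (−1)^0·6.0000/(6)·0.9645^4·0.2641^0 = +0.865387
  k=1: (−1)^1·6.0000/(2)·0.9645^2·0.2641^2 = -0.194625
d^2_{1,1}(0.5345) = +0.865387 -0.194625 = +0.670762
|D^2_{1,1}|² = |d^2_{1,1}(β)|² = (+0.670762)² = 0.449922 (the z-rotation phases have unit modulus)

P=0.4499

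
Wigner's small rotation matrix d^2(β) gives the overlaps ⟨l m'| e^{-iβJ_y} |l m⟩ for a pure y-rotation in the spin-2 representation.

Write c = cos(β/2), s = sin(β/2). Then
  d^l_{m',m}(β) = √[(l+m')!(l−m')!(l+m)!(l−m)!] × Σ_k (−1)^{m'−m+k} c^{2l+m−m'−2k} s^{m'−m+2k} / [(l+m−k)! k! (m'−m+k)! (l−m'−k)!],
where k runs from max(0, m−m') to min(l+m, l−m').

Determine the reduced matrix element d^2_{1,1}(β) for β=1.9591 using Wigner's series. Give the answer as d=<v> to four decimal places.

d^2_{1,1}(β=1.9591) via Wigner's sum:
c=cos(1.9591/2)=0.557396, s=sin(1.9591/2)=0.830247; N=√[6·1·6·1]=6.000000
The bounds max(0,m−m')=0 and min(l+m,l−m')=1 give 2 terms
  k=0: (−1)^0·6.0000/(6)·0.5574^4·0.8302^0 = +0.096529
  k=1: (−1)^1·6.0000/(2)·0.5574^2·0.8302^2 = -0.642486
d^2_{1,1}(1.9591) = +0.096529 -0.642486 = -0.545957

d=-0.5460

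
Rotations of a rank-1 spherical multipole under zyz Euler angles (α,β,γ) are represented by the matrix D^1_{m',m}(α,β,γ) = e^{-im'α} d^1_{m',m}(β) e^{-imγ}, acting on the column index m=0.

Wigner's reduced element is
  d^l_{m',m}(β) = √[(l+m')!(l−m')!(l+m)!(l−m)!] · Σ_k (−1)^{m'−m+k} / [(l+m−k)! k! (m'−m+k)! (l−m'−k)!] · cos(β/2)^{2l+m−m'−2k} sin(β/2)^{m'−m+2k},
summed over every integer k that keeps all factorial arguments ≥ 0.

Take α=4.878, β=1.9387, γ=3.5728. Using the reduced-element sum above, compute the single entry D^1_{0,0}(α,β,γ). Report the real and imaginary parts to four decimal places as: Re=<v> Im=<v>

First d^1_{0,0}(β=1.9387), then the phase factors e^{-i(0)α} and e^{-i(0)γ}:
c=cos(1.9387/2)=0.565836, s=sin(1.9387/2)=0.824518; N=√[1·1·1·1]=1.000000
k∈{0,1} keeps every argument non-negative
  k=0: (−1)^0·1.0000/(1)·0.5658^2·0.8245^0 = +0.320170
  k=1: (−1)^1·1.0000/(1)·0.5658^0·0.8245^2 = -0.679830
d^1_{0,0}(1.9387) = +0.320170 -0.679830 = -0.359660
D = (+1.000000+0.000000i)·(-0.359660)·(+1.000000+0.000000i) = -0.359660+0.000000i

Re=-0.3597 Im=0.0000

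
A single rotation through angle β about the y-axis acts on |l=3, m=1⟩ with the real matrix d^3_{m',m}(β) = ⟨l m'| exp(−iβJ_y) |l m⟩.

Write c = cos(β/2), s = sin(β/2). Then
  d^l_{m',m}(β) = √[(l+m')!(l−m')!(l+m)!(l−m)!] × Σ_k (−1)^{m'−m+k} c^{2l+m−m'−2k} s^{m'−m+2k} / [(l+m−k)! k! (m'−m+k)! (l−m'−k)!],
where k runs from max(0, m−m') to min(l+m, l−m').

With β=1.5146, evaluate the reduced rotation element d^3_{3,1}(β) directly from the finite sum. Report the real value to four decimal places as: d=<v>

d^3_{3,1}(β=1.5146) via Wigner's sum:
Half-angle: c=0.726693, s=0.686962. N=√(720·1·24·2)=185.903201
Admissible k: 0..0 (factorial args all ≥0)
  k=0: (−1)^2·185.9032/(48)·0.7267^4·0.6870^2 = +0.509701
d^3_{3,1}(1.5146) = +0.509701

d=0.5097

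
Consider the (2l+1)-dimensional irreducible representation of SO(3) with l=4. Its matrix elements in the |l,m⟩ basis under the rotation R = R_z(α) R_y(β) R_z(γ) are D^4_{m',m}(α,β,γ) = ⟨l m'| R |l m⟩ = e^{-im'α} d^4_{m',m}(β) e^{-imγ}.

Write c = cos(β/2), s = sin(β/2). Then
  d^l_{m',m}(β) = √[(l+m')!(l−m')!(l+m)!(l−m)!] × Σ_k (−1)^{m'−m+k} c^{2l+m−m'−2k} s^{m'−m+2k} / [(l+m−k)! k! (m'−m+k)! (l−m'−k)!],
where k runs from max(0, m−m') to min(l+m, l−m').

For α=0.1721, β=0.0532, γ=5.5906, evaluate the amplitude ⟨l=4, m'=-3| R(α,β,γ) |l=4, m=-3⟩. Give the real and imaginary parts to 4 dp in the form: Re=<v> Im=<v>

Re=0.0093 Im=-0.9922

First d^4_{-3,-3}(β=0.0532), then the phase factors e^{-i(-3)α} and e^{-i(-3)γ}:
With c≡cos(β/2)=0.999646 and s≡sin(β/2)=0.026597, N=[1·5040·1·5040]^{1/2}=5040.000000
Admissible k: 0..1 (factorial args all ≥0)
  k=0: (−1)^0·5040.0000/(5040)·0.9996^8·0.0266^0 = +0.997173
  k=1: (−1)^1·5040.0000/(720)·0.9996^6·0.0266^2 = -0.004941
d^4_{-3,-3}(0.0532) = +0.997173 -0.004941 = +0.992232
Attach z-rotation phases: D = e^{-i(-3)(0.1721)}·(+0.992232)·e^{-i(-3)(5.5906)} = +0.009268-0.992189i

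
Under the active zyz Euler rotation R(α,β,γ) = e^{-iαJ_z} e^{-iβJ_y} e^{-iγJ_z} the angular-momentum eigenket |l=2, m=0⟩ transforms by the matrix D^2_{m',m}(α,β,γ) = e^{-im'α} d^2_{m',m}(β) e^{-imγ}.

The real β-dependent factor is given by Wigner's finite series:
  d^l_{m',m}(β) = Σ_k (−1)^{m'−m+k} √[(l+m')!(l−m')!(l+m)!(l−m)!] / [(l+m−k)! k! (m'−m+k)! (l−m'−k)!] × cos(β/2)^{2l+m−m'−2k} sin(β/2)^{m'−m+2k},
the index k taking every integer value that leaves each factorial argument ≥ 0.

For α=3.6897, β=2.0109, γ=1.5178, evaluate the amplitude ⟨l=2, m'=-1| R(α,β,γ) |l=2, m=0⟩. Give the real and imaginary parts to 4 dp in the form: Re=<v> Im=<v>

Re=0.4029 Im=0.2460

First d^2_{-1,0}(β=2.0109), then the phase factors e^{-i(-1)α} and e^{-i(0)γ}:
With c≡cos(β/2)=0.535708 and s≡sin(β/2)=0.844403, N=[1·6·2·2]^{1/2}=4.898979
Admissible k: 1..2 (factorial args all ≥0)
  k=1: (−1)^0·4.8990/(2)·0.5357^3·0.8444^1 = +0.317988
  k=2: (−1)^1·4.8990/(2)·0.5357^1·0.8444^3 = -0.790048
d^2_{-1,0}(2.0109) = +0.317988 -0.790048 = -0.472060
Attach z-rotation phases: D = e^{-i(-1)(3.6897)}·(-0.472060)·e^{-i(0)(1.5178)} = +0.402909+0.245978i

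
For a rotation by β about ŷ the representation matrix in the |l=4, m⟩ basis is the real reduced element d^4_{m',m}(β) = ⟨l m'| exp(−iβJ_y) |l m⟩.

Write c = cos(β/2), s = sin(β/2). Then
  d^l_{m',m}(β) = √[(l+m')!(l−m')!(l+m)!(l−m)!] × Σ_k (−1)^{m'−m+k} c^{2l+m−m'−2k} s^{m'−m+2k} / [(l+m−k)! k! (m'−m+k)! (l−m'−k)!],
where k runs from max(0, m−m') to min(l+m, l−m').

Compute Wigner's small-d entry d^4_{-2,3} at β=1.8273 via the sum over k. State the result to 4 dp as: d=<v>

d=0.3503

d^4_{-2,3}(β=1.8273) via Wigner's sum:
c=cos(1.8273/2)=0.610860, s=sin(1.8273/2)=0.791739; N=√[2·720·5040·1]=2693.993318
Admissible k: 5..6 (factorial args all ≥0)
  k=5: (−1)^0·2693.9933/(240)·0.6109^3·0.7917^5 = +0.796012
  k=6: (−1)^1·2693.9933/(720)·0.6109^1·0.7917^7 = -0.445737
d^4_{-2,3}(1.8273) = +0.796012 -0.445737 = +0.350275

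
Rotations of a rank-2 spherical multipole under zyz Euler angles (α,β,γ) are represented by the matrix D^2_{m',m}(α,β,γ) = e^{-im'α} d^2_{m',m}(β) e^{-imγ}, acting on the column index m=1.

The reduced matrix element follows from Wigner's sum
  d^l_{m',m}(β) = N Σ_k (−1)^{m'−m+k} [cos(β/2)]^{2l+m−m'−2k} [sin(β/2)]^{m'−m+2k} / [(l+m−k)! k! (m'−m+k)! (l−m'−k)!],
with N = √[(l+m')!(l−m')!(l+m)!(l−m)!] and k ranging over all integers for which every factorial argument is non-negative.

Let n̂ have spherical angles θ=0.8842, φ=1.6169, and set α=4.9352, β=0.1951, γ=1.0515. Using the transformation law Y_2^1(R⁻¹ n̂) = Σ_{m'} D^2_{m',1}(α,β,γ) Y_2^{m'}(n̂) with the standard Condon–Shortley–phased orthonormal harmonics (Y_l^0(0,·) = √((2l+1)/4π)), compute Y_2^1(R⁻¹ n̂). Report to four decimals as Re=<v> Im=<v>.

Re=0.1149 Im=-0.3014

Need the full column D^2_{m',1} for m'=−2..2 at α=4.9352, β=0.1951, γ=1.0515.
cos(β/2)=0.995246, sin(β/2)=0.097395
d^2_{-2,1}: single k=3 term ⇒ +0.001839;  D = -0.001512+0.001047i
d^2_{-1,1}: k∈[2..3] ⇒ +0.028188 -0.000090 = +0.028098;  D = -0.020709-0.018990i
d^2_{0,1}: k∈[1..2] ⇒ +0.235182 -0.002252 = +0.232930;  D = +0.115596-0.202223i
d^2_{1,1}: k∈[0..1] ⇒ +0.981118 -0.028188 = +0.952931;  D = +0.911354+0.278409i
d^2_{2,1}: single k=0 term ⇒ -0.192026;  D = +0.014135-0.191505i
Y_2^{m'}(θ=0.8842,φ=1.6169) and Σ D·Y over m':
  (-0.0015+0.0010i)·(-0.2301+0.0213i)  (-0.0207-0.0190i)·(-0.0175-0.3784i)  (+0.1156-0.2022i)·(+0.0648+0.0000i)  (+0.9114+0.2784i)·(+0.0175-0.3784i)  (+0.0141-0.1915i)·(-0.2301-0.0213i)
Y_2^1(R⁻¹ n̂) = +0.114915-0.301410i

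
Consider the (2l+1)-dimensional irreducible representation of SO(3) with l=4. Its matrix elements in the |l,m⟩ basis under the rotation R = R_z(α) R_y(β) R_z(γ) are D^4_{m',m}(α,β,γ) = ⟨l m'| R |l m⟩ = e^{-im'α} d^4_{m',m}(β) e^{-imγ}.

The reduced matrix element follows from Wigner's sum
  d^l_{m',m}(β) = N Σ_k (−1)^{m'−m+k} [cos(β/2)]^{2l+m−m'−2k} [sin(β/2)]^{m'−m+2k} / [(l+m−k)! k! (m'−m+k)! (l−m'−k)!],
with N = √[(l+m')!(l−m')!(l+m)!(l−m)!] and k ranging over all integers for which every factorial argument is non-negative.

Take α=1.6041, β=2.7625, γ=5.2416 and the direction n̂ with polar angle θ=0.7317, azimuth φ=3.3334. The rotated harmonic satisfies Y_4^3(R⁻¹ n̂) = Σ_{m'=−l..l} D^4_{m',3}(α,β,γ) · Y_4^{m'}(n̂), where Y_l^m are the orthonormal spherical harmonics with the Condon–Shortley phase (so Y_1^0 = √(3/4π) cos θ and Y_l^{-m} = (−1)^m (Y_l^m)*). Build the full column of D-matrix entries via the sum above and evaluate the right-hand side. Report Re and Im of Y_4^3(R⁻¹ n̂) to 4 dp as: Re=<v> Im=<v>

Need the full column D^4_{m',3} for m'=−4..4 at α=1.6041, β=2.7625, γ=5.2416.
cos(β/2)=0.188413, sin(β/2)=0.982090
d^4_{-4,3}: single k=7 term ⇒ +0.469586;  D = -0.466410-0.054526i
d^4_{-3,3}: k∈[6..7] ⇒ +0.222961 -0.865386 = -0.642425;  D = +0.053308-0.640209i
d^4_{-2,3}: k∈[5..6] ⇒ +0.068592 -0.621204 = -0.552611;  D = -0.551927-0.027492i
d^4_{-1,3}: k∈[4..5] ⇒ +0.015509 -0.252814 = -0.237305;  D = -0.003908+0.237273i
d^4_{0,3}: k∈[3..4] ⇒ +0.002661 -0.072303 = -0.069642;  D = +0.069632-0.001172i
d^4_{1,3}: k∈[2..3] ⇒ +0.000342 -0.015509 = -0.015166;  D = -0.000760-0.015147i
d^4_{2,3}: k∈[1..2] ⇒ +0.000031 -0.002525 = -0.002494;  D = -0.002485+0.000208i
d^4_{3,3}: k∈[0..1] ⇒ +0.000002 -0.000302 = -0.000300;  D = +0.000035+0.000298i
d^4_{4,3}: single k=0 term ⇒ -0.000023;  D = +0.000023-0.000004i
Y_4^{m'}(θ=0.7317,φ=3.3334) and Σ D·Y over m':
  (-0.4664-0.0545i)·(+0.0635-0.0612i)  (+0.0533-0.6402i)·(-0.2330+0.1512i)  (-0.5519-0.0275i)·(+0.3982-0.1607i)  (-0.0039+0.2373i)·(-0.2020+0.0392i)  (+0.0696-0.0012i)·(-0.3048+0.0000i)  (-0.0008-0.0151i)·(+0.2020+0.0392i)  (-0.0025+0.0002i)·(+0.3982+0.1607i)  (+0.0000+0.0003i)·(+0.2330+0.1512i)  (+0.0000-0.0000i)·(+0.0635+0.0612i)
Y_4^3(R⁻¹ n̂) = -0.203126+0.209019i

Re=-0.2031 Im=0.2090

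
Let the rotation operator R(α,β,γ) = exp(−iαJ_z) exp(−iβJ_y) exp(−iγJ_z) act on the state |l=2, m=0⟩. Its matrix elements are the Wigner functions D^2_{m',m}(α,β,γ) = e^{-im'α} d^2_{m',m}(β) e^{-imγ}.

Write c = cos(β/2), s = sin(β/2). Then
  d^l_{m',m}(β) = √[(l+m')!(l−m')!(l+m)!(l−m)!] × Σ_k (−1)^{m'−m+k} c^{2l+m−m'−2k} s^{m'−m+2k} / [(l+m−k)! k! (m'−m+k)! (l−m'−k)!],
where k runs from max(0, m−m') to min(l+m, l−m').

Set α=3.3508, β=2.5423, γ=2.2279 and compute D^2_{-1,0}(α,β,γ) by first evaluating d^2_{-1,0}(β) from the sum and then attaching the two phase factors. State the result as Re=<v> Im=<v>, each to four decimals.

D^2_{-1,0}(3.3508,2.5423,2.2279) = e^{-i·-1·3.3508}·d^2_{-1,0}(2.5423)·e^{-i·0·2.2279}. Compute d first:
c=cos(2.5423/2)=0.295182, s=sin(2.5423/2)=0.955441; N=√[1·6·2·2]=4.898979
k∈{1,2} keeps every argument non-negative
  k=1: (−1)^0·4.8990/(2)·0.2952^3·0.9554^1 = +0.060194
  k=2: (−1)^1·4.8990/(2)·0.2952^1·0.9554^3 = -0.630634
d^2_{-1,0}(2.5423) = +0.060194 -0.630634 = -0.570441
Phases: e^{-i·(-1)·3.3508}=-0.978196-0.207685i, e^{-i·(0)·2.2279}=+1.000000+0.000000i ⇒ D=+0.558003+0.118472i

Re=0.5580 Im=0.1185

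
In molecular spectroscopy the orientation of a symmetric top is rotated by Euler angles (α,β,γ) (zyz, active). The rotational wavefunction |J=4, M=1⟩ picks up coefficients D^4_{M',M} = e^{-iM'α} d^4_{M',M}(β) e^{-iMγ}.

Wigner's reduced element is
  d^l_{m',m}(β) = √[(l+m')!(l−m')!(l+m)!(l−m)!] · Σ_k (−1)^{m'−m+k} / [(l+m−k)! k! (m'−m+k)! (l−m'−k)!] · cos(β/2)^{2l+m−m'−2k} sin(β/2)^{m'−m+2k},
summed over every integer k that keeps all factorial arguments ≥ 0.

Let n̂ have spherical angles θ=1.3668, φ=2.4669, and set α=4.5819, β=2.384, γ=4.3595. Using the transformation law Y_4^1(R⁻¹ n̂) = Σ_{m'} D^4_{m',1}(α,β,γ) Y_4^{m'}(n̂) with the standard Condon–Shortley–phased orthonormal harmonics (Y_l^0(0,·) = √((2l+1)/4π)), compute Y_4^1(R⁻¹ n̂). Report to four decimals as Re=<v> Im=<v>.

Need the full column D^4_{m',1} for m'=−4..4 at α=4.5819, β=2.384, γ=4.3595.
cos(β/2)=0.369802, sin(β/2)=0.929110
d^4_{-4,1}: single k=5 term ⇒ +0.262023;  D = +0.044089+0.258287i
d^4_{-3,1}: k∈[4..5] ⇒ +0.184360 -0.698254 = -0.513894;  D = +0.513512-0.019820i
d^4_{-2,1}: k∈[3..5] ⇒ +0.078445 -0.742766 +0.937729 = +0.273408;  D = +0.025094-0.272254i
d^4_{-1,1}: k∈[2..5] ⇒ +0.022078 -0.418090 +1.319577 -0.555314 = +0.368251;  D = +0.359181+0.081225i
d^4_{0,1}: k∈[1..4] ⇒ +0.003930 -0.148839 +0.939533 -0.988453 = -0.193829;  D = +0.066989-0.181885i
d^4_{1,1}: k∈[0..3] ⇒ +0.000350 -0.033116 +0.418090 -0.879718 = -0.494395;  D = +0.437752+0.229781i
d^4_{2,1}: k∈[0..2] ⇒ -0.003728 +0.117668 -0.495177 = -0.381238;  D = -0.219606+0.311634i
d^4_{3,1}: k∈[0..1] ⇒ +0.017524 -0.184360 = -0.166837;  D = -0.122712-0.113032i
d^4_{4,1}: single k=0 term ⇒ -0.041509;  D = +0.031856-0.026612i
Y_4^{m'}(θ=1.3668,φ=2.4669) and Σ D·Y over m':
  (+0.0441+0.2583i)·(-0.3677+0.1744i)  (+0.5135-0.0198i)·(+0.1043-0.2141i)  (+0.0251-0.2723i)·(-0.0502-0.2231i)  (+0.3592+0.0812i)·(+0.1988+0.1590i)  (+0.0670-0.1819i)·(+0.1933+0.0000i)  (+0.4378+0.2298i)·(-0.1988+0.1590i)  (-0.2196+0.3116i)·(-0.0502+0.2231i)  (-0.1227-0.1130i)·(-0.1043-0.2141i)  (+0.0319-0.0266i)·(-0.3677-0.1744i)
Y_4^1(R⁻¹ n̂) = -0.212303-0.151515i

Re=-0.2123 Im=-0.1515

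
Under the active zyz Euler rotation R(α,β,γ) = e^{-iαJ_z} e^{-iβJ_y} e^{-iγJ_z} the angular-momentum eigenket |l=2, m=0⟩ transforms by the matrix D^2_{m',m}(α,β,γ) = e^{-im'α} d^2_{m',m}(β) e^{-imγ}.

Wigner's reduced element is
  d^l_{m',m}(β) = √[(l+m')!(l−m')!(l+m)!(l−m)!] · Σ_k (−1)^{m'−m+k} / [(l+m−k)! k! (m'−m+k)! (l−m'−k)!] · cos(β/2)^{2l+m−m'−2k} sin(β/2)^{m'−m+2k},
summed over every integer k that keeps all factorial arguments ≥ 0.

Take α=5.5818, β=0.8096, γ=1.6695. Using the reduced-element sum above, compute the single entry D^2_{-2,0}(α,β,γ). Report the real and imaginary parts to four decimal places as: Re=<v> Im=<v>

Re=0.0537 Im=-0.3165

Split into d^2_{-2,0}(β=0.8096) × two z-phases.
With c≡cos(β/2)=0.919181 and s≡sin(β/2)=0.393835, N=[1·24·2·2]^{1/2}=9.797959
Admissible k: 2..2 (factorial args all ≥0)
  k=2: (−1)^0·9.7980/(4)·0.9192^2·0.3938^2 = +0.321001
d^2_{-2,0}(0.8096) = +0.321001
D = (+0.167236-0.985917i)·(+0.321001)·(+1.000000+0.000000i) = +0.053683-0.316480i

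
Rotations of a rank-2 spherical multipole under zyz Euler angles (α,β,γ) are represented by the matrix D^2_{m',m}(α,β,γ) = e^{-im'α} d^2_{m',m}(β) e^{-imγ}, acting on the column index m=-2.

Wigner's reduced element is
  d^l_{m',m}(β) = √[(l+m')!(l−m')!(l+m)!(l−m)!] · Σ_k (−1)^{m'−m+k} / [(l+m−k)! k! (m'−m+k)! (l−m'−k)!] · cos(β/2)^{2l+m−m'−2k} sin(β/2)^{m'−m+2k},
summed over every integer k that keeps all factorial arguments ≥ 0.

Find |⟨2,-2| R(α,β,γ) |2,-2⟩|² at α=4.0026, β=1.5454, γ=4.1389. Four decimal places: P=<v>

Split into d^2_{-2,-2}(β=1.5454) × two z-phases.
c=cos(1.5454/2)=0.716028, s=sin(1.5454/2)=0.698071; N=√[1·24·1·24]=24.000000
k: max(0,(-2)−(-2))=0 … min(2+(-2),2−(-2))=0
  k=0: (−1)^0·24.0000/(24)·0.7160^4·0.6981^0 = +0.262858
d^2_{-2,-2}(1.5454) = +0.262858
|D^2_{-2,-2}|² = |d^2_{-2,-2}(β)|² = (+0.262858)² = 0.069094 (the z-rotation phases have unit modulus)

P=0.0691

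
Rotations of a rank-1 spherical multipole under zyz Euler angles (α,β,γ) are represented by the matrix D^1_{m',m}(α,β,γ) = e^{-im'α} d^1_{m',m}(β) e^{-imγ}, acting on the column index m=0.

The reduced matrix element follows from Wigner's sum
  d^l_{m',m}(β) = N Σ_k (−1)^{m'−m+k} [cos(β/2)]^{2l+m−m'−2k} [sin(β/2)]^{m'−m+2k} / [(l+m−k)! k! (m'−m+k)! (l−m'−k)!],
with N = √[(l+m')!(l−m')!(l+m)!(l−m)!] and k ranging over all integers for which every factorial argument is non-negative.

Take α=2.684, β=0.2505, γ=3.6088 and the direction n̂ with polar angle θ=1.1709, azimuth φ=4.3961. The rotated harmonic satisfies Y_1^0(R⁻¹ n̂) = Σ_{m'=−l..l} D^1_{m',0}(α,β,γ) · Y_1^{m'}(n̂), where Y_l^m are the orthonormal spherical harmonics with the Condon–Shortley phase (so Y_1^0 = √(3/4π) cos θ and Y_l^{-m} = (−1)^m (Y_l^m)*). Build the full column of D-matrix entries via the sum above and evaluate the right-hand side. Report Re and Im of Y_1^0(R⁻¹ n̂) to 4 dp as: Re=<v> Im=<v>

Re=0.1686 Im=0.0000

Need the full column D^1_{m',0} for m'=−1..1 at α=2.684, β=0.2505, γ=3.6088.
cos(β/2)=0.992166, sin(β/2)=0.124923
d^1_{-1,0}: single k=1 term ⇒ +0.175284;  D = -0.157250+0.077438i
d^1_{0,0}: k∈[0..1] ⇒ +0.984394 -0.015606 = +0.968789;  D = +0.968789+0.000000i
d^1_{1,0}: single k=0 term ⇒ -0.175284;  D = +0.157250+0.077438i
Y_1^{m'}(θ=1.1709,φ=4.3961) and Σ D·Y over m':
  (-0.1573+0.0774i)·(-0.0990+0.3024i)  (+0.9688+0.0000i)·(+0.1902+0.0000i)  (+0.1573+0.0774i)·(+0.0990+0.3024i)
Y_1^0(R⁻¹ n̂) = +0.168575+0.000000i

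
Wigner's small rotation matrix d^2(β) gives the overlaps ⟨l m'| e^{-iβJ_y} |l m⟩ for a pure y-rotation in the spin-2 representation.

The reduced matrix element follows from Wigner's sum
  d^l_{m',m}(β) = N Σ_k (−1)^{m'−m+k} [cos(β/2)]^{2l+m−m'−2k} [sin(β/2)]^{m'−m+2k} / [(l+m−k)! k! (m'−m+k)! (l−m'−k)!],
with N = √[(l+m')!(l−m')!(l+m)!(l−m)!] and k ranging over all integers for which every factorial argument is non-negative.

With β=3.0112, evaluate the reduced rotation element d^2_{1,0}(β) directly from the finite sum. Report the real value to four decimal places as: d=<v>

d=0.1579

d^2_{1,0}(β=3.0112) via Wigner's sum:
Half-angle: c=0.065150, s=0.997875. N=√(6·1·2·2)=4.898979
k: max(0,(0)−(1))=0 … min(2+(0),2−(1))=1
  k=0: (−1)^1·4.8990/(2)·0.0652^3·0.9979^1 = -0.000676
  k=1: (−1)^2·4.8990/(2)·0.0652^1·0.9979^3 = +0.158570
d^2_{1,0}(3.0112) = -0.000676 +0.158570 = +0.157894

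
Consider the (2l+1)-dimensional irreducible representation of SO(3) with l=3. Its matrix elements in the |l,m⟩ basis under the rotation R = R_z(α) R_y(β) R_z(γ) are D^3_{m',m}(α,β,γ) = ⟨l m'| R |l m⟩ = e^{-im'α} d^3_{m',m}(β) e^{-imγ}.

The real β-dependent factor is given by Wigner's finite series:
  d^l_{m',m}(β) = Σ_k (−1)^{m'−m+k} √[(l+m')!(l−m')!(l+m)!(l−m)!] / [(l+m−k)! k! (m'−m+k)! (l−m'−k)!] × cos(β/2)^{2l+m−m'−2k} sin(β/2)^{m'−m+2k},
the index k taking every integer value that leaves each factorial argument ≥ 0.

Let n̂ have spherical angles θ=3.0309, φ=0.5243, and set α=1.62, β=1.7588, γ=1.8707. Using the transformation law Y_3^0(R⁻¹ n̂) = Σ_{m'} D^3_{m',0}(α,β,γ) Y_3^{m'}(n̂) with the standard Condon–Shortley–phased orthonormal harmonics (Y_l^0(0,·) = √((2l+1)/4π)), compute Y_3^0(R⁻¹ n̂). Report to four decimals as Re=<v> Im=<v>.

Re=-0.2392 Im=0.0000

Need the full column D^3_{m',0} for m'=−3..3 at α=1.62, β=1.7588, γ=1.8707.
cos(β/2)=0.637613, sin(β/2)=0.770356
d^3_{-3,0}: single k=3 term ⇒ +0.529984;  D = +0.077948-0.524220i
d^3_{-2,0}: k∈[2..3] ⇒ +0.537247 -0.784228 = -0.246981;  D = +0.245786+0.024266i
d^3_{-1,0}: k∈[1..3] ⇒ +0.281235 -1.231571 +0.599248 = -0.351088;  D = +0.017268-0.350663i
d^3_{0,0}: k∈[0..3] ⇒ +0.067196 -0.882787 +1.288619 -0.209002 = +0.264026;  D = +0.264026+0.000000i
d^3_{1,0}: k∈[0..2] ⇒ -0.281235 +1.231571 -0.599248 = +0.351088;  D = -0.017268-0.350663i
d^3_{2,0}: k∈[0..1] ⇒ +0.537247 -0.784228 = -0.246981;  D = +0.245786-0.024266i
d^3_{3,0}: single k=0 term ⇒ -0.529984;  D = -0.077948-0.524220i
Y_3^{m'}(θ=3.0309,φ=0.5243) and Σ D·Y over m':
  (+0.0779-0.5242i)·(-0.0000-0.0006i)  (+0.2458+0.0243i)·(-0.0062+0.0107i)  (+0.0173-0.3507i)·(+0.1217-0.0704i)  (+0.2640+0.0000i)·(-0.7192+0.0000i)  (-0.0173-0.3507i)·(-0.1217-0.0704i)  (+0.2458-0.0243i)·(-0.0062-0.0107i)  (-0.0779-0.5242i)·(+0.0000-0.0006i)
Y_3^0(R⁻¹ n̂) = -0.239193-0.000000i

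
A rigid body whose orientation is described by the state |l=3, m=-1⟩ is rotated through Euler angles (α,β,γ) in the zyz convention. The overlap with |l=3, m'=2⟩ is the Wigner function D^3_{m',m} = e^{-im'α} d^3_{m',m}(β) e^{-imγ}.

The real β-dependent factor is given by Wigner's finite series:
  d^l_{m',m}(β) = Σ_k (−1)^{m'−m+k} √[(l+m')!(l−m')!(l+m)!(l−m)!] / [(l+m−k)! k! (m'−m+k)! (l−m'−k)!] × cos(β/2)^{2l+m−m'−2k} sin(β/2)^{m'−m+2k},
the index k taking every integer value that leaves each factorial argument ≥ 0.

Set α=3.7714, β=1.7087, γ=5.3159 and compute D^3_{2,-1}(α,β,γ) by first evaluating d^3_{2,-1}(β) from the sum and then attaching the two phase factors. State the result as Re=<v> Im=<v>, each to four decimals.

Split into d^3_{2,-1}(β=1.7087) × two z-phases.
With c≡cos(β/2)=0.656709 and s≡sin(β/2)=0.754144, N=[120·1·2·24]^{1/2}=75.894664
k∈{0,1} keeps every argument non-negative
  k=0: (−1)^3·75.8947/(12)·0.6567^3·0.7541^3 = -0.768266
  k=1: (−1)^4·75.8947/(24)·0.6567^1·0.7541^5 = +0.506576
d^3_{2,-1}(1.7087) = -0.768266 +0.506576 = -0.261690
Phases: e^{-i·(2)·3.7714}=+0.306184-0.951972i, e^{-i·(-1)·5.3159}=+0.567537-0.823348i ⇒ D=+0.159640+0.207357i

Re=0.1596 Im=0.2074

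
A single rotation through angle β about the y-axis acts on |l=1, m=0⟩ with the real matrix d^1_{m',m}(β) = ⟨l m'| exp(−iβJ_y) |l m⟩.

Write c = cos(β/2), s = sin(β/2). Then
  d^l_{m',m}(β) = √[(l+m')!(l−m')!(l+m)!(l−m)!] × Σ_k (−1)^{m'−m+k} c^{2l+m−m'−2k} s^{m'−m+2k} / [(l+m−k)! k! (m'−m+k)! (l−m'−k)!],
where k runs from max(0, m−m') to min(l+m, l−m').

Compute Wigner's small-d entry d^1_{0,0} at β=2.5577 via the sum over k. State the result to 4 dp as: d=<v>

d=-0.8343

d^1_{0,0}(β=2.5577) via Wigner's sum:
Half-angle: c=0.287817, s=0.957686. N=√(1·1·1·1)=1.000000
The bounds max(0,m−m')=0 and min(l+m,l−m')=1 give 2 terms
  k=0: (−1)^0·1.0000/(1)·0.2878^2·0.9577^0 = +0.082838
  k=1: (−1)^1·1.0000/(1)·0.2878^0·0.9577^2 = -0.917162
d^1_{0,0}(2.5577) = +0.082838 -0.917162 = -0.834323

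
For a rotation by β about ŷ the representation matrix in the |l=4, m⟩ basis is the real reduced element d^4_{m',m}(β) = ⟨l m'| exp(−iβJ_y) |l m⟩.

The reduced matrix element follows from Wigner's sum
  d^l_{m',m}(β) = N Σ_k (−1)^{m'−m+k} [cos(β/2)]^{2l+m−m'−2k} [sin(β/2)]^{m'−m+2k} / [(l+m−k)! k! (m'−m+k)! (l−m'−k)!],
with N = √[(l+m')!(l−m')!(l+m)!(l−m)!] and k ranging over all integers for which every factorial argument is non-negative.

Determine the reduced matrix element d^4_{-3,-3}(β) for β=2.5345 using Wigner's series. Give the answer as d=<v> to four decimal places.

d^4_{-3,-3}(β=2.5345) via Wigner's sum:
With c≡cos(β/2)=0.298906 and s≡sin(β/2)=0.954282, N=[1·5040·1·5040]^{1/2}=5040.000000
k: max(0,(-3)−(-3))=0 … min(4+(-3),4−(-3))=1
  k=0: (−1)^0·5040.0000/(5040)·0.2989^8·0.9543^0 = +0.000064
  k=1: (−1)^1·5040.0000/(720)·0.2989^6·0.9543^2 = -0.004546
d^4_{-3,-3}(2.5345) = +0.000064 -0.004546 = -0.004483

d=-0.0045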